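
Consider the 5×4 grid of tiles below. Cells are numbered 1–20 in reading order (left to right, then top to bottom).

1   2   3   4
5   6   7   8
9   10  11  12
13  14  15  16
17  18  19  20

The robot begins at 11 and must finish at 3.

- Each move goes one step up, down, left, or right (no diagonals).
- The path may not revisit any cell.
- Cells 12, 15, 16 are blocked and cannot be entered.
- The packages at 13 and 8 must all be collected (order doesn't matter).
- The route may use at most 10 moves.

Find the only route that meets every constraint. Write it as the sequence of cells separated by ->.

Any route must reach 13 and 8 and still end at 3 within 10 moves, so the order of the required stops is forced.
Route from 11: left to 10, down to 14, left to 13, 2× up (reaching 5), 3× right (reaching 8), up to 4, left to 3 — 10 moves in all.
Check: all required cells visited; 10 ≤ 10 moves.

11 -> 10 -> 14 -> 13 -> 9 -> 5 -> 6 -> 7 -> 8 -> 4 -> 3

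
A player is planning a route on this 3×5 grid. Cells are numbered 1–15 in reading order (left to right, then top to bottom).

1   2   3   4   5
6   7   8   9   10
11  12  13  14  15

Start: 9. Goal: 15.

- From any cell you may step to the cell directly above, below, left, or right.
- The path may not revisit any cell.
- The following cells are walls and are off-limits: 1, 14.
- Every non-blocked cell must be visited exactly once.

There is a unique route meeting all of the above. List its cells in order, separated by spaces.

9 8 13 12 11 6 7 2 3 4 5 10 15

Need to visit all 13 open cells exactly once, starting at 9 and ending at 15.
Route from 9: left 1 to 8, down 1 to 13, left 2 to 11, up 1 to 6, right 1 to 7, up 1 to 2, right 3 to 5, down 2 to 15 — 12 moves in all.
Check: all 13 open cells covered.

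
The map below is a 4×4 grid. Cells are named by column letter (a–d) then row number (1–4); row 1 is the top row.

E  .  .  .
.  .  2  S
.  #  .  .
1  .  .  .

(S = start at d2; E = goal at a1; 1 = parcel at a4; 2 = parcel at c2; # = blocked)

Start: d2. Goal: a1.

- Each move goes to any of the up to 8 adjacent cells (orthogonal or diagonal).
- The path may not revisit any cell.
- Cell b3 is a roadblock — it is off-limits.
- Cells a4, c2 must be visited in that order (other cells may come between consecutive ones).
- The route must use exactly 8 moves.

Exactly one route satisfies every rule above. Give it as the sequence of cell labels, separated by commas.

d2, c3, b4, a4, a3, b2, c2, b1, a1

The waypoints must appear in the order a4, c2, with no cell reused.
Route from d2: 2× down-left (reaching b4), left to a4, up to a3, up-right to b2, right to c2, up-left to b1, left to a1 — 8 moves in all.
Check: order respected (1 at step 3, 2 at step 6); 8 moves as required.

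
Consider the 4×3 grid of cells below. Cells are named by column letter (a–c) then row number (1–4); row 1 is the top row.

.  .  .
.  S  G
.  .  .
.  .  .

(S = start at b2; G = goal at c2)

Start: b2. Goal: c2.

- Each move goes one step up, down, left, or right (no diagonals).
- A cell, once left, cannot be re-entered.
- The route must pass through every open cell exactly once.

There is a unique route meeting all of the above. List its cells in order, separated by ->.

b2 -> b3 -> c3 -> c4 -> b4 -> a4 -> a3 -> a2 -> a1 -> b1 -> c1 -> c2

Need to visit all 12 open cells exactly once, starting at b2 and ending at c2.
Cell c4 has only two open neighbours (c3 and b4), so the path must pass straight through it: one of those is the cell it's entered from and the other is where it exits.
Route from b2: down 1 to b3, right 1 to c3, down 1 to c4, left 2 to a4, up 3 to a1, right 2 to c1, down 1 to c2 — 11 moves in all.
Check: all 12 open cells covered.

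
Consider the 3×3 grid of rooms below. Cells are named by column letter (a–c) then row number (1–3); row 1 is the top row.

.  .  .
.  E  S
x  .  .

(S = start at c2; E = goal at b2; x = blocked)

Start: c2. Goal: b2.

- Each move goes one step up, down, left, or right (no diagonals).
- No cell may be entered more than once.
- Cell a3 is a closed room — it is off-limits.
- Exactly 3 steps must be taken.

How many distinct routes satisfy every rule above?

2

Need simple routes of exactly 3 moves from c2 to b2 (Manhattan distance 1, so 1 moves are spent on a detour and 1 undoing it).
Enumerating: c2 c1 b1 b2 | c2 c3 b3 b2.
That gives 2 routes.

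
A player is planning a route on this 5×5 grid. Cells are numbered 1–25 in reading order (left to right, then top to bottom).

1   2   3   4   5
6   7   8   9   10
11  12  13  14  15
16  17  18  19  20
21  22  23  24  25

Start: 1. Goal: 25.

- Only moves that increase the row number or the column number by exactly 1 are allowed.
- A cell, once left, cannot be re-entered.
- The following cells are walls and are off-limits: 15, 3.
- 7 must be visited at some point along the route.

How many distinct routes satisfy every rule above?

A right/down-only route from 1 to 25 makes exactly 4 down-moves and 4 right-moves in some order.
With no other constraints that would be C(8,4) = 70 routes.
Split at 7 and multiply the segment counts (each segment already excludes blocked cells): 1→7: 2; 7→25: 16; product = 32.
That gives 32 routes.

32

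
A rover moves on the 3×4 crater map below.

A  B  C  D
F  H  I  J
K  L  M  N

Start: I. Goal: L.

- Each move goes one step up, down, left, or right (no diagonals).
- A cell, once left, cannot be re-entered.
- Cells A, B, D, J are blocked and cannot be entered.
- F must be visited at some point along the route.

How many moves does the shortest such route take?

Any route passes through F somewhere between I and L. Summing Manhattan distances along the two legs (I → F → L) gives a lower bound of 2 + 2 = 4 moves.
A route of 4 moves achieves this: I → H → F → K → L.
Since 4 matches the lower bound, it is optimal.

4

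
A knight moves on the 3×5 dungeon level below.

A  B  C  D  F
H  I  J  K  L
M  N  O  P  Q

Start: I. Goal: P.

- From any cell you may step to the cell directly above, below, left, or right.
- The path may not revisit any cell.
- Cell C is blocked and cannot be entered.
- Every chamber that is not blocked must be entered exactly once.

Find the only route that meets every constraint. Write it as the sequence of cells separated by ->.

Need to visit all 14 open cells exactly once, starting at I and ending at P.
Cell B has only two open neighbours (I and A), so the path must pass straight through it: one of those is the cell it's entered from and the other is where it exits.
Route from I: up to B, left to A, 2× down (reaching M), 2× right (reaching O), up to J, right to K, up to D, right to F, 2× down (reaching Q), left to P — 13 moves in all.
Check: all 14 open cells covered.

I -> B -> A -> H -> M -> N -> O -> J -> K -> D -> F -> L -> Q -> P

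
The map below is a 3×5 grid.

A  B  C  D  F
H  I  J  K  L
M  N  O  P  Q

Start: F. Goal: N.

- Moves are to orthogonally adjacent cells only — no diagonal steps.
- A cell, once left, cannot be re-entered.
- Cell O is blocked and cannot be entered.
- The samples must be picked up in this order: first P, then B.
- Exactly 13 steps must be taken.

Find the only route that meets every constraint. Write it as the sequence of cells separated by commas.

The waypoints must appear in the order P, B, with no cell reused.
Route from F: 2× down (reaching Q), left to P, 2× up (reaching D), left to C, down to J, left to I, up to B, left to A, 2× down (reaching M), right to N — 13 moves in all.
Check: order respected (P at step 3, B at step 9); 13 moves as required.

F, L, Q, P, K, D, C, J, I, B, A, H, M, N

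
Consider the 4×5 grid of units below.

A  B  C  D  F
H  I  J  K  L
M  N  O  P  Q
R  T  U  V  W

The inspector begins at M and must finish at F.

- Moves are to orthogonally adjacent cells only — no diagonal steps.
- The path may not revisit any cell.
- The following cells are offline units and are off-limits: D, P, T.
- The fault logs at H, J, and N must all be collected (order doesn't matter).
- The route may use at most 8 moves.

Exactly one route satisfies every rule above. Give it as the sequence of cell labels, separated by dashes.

M - H - I - N - O - J - K - L - F

Any route must reach H, J, and N and still end at F within 8 moves, so the order of the required stops is forced.
Route from M: up to H, right to I, down to N, right to O, up to J, 2× right (reaching L), up to F — 8 moves in all.
Check: all required cells visited; 8 ≤ 8 moves.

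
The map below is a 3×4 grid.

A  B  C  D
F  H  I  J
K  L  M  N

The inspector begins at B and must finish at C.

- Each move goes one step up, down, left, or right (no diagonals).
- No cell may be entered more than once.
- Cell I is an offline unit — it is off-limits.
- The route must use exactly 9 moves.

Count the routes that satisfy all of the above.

Need simple routes of exactly 9 moves from B to C (Manhattan distance 1, so 4 moves are spent on a detour and 4 undoing it).
Enumerating: B H F K L M N J D C | B A F K L M N J D C | B A F H L M N J D C.
That gives 3 routes.

3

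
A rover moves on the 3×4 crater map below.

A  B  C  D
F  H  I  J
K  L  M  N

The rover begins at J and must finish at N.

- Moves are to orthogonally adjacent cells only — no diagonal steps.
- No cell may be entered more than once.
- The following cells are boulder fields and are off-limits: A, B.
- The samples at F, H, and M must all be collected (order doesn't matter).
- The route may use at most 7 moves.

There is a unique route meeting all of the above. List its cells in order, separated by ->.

J -> I -> H -> F -> K -> L -> M -> N

The 7-move cap with required stops at F, H, M leaves no slack for detours.
Route from J: left 3 to F, down 1 to K, right 3 to N — 7 moves in all.
Check: all required cells visited; 7 ≤ 7 moves.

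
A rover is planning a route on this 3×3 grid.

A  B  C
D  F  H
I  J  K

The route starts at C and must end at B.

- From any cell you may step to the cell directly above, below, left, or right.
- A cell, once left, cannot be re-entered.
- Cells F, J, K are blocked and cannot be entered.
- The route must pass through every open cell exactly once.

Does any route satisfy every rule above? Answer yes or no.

Cell H has only one open neighbour but is neither the start nor the goal, so a Hamiltonian route would have to both enter and leave it through the same neighbour — impossible without revisiting.

no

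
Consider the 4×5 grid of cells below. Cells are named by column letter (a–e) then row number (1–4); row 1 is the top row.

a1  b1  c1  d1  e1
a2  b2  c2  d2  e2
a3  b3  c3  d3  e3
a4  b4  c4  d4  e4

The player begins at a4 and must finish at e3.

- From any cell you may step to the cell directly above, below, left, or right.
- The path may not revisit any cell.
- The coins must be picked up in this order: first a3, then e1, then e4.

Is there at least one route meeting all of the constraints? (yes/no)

yes

One route that works: a4 → a3 → a2 → a1 → b1 → c1 → d1 → e1 → e2 → d2 → d3 → d4 → e4 → e3.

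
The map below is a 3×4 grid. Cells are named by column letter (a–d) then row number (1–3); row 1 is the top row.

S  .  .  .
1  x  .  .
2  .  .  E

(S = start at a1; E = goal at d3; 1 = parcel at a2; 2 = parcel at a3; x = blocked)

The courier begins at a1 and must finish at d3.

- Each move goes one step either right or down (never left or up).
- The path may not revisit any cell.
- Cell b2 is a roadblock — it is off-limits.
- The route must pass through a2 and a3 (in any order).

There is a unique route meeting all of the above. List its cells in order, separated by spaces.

Moves only go right or down, so the column and row indices never decrease.
Route from a1: 2× down (reaching a3), 3× right (reaching d3) — 5 moves in all.
Check: all required cells visited.

a1 a2 a3 b3 c3 d3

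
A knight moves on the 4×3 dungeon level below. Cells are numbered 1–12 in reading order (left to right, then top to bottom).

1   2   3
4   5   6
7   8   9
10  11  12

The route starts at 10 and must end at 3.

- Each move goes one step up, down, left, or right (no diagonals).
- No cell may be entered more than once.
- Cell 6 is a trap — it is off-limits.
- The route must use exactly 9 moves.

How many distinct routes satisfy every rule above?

Need simple routes of exactly 9 moves from 10 to 3 (Manhattan distance 5, so 2 moves are spent on a detour and 2 undoing it).
Enumerating: 10 11 12 9 8 5 4 1 2 3 | 10 11 12 9 8 7 4 1 2 3 | 10 11 12 9 8 7 4 5 2 3.
That gives 3 routes.

3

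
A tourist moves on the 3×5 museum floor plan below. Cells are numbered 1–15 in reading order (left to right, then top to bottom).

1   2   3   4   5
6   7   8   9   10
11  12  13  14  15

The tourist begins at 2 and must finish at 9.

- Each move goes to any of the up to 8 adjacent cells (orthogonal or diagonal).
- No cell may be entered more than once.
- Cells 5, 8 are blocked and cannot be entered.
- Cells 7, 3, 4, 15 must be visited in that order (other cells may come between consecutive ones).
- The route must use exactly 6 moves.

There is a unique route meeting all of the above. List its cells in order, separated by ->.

2 -> 7 -> 3 -> 4 -> 10 -> 15 -> 9

The waypoints must appear in the order 7, 3, 4, 15, with no cell reused.
Route from 2: down 1 to 7, up-right 1 to 3, right 1 to 4, down-right 1 to 10, down 1 to 15, up-left 1 to 9 — 6 moves in all.
Check: order respected (7 at step 1, 3 at step 2, 4 at step 3, 15 at step 5); 6 moves as required.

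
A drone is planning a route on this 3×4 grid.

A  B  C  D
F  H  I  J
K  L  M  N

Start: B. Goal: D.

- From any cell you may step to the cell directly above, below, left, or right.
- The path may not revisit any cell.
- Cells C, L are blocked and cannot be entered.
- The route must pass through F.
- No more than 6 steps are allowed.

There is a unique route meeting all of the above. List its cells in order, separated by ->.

Any route must reach F and still end at D within 6 moves, so the order of the required stops is forced.
Route from B: left to A, down to F, 3× right (reaching J), up to D — 6 moves in all.
Check: all required cells visited; 6 ≤ 6 moves.

B -> A -> F -> H -> I -> J -> D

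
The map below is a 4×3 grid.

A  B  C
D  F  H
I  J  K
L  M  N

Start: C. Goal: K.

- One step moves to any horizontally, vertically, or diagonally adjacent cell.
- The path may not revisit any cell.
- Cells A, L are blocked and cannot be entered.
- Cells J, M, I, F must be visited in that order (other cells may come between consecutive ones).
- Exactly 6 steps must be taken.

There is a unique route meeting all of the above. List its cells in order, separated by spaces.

C H J M I F K

The waypoints must appear in the order J, M, I, F, with no cell reused.
Route from C: down 1 to H, down-left 1 to J, down 1 to M, up-left 1 to I, up-right 1 to F, down-right 1 to K — 6 moves in all.
Check: order respected (J at step 2, M at step 3, I at step 4, F at step 5); 6 moves as required.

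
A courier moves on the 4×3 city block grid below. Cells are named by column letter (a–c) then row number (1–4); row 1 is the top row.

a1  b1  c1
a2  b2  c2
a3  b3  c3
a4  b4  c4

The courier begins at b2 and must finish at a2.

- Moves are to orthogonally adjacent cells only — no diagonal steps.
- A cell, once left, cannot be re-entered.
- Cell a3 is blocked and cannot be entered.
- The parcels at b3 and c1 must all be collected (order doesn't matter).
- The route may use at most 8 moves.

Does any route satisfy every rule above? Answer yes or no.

One route that works: b2 → b3 → c3 → c2 → c1 → b1 → a1 → a2.

yes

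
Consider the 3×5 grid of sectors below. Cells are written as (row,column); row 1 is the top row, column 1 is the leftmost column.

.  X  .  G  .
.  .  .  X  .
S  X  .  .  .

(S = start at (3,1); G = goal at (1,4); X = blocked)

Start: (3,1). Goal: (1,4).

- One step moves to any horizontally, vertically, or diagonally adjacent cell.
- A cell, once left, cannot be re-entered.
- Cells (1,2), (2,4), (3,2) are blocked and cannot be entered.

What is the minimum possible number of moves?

With diagonal moves allowed, the Chebyshev distance max(|Δrow|,|Δcol|) from (3,1) to (1,4) is 3, so at least 3 moves are needed.
A route of 3 moves achieves this: (3,1) → (2,2) → (1,3) → (1,4).
Since 3 matches the lower bound, it is optimal.

3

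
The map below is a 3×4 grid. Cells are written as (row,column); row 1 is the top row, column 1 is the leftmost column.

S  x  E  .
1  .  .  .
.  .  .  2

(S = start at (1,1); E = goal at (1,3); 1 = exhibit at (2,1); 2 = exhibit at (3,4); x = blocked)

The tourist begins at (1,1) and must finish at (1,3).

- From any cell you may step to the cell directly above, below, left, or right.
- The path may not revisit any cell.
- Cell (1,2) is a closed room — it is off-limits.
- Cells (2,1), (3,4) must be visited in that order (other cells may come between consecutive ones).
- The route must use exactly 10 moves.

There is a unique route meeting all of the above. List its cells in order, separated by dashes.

(1,1) - (2,1) - (3,1) - (3,2) - (2,2) - (2,3) - (3,3) - (3,4) - (2,4) - (1,4) - (1,3)

The waypoints must appear in the order (2,1), (3,4), with no cell reused.
Route from (1,1): 2× down (reaching (3,1)), right to (3,2), up to (2,2), right to (2,3), down to (3,3), right to (3,4), 2× up (reaching (1,4)), left to (1,3) — 10 moves in all.
Check: order respected (1 at step 1, 2 at step 7); 10 moves as required.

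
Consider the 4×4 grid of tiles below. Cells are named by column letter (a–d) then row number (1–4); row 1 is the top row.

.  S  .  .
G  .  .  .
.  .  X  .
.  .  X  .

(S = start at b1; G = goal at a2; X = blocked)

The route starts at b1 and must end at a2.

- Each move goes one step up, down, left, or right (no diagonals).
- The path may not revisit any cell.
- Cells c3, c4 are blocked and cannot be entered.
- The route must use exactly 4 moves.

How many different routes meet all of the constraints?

2

Need simple routes of exactly 4 moves from b1 to a2 (Manhattan distance 2, so 1 moves are spent on a detour and 1 undoing it).
Enumerating: b1 b2 b3 a3 a2 | b1 c1 c2 b2 a2.
That gives 2 routes.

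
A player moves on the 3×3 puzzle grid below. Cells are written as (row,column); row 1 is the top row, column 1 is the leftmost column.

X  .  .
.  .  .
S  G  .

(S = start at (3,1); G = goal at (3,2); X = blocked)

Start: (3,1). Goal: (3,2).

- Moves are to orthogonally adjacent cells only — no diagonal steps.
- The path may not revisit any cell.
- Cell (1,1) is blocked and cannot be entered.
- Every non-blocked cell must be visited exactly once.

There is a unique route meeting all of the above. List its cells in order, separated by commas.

Need to visit all 8 open cells exactly once, starting at (3,1) and ending at (3,2).
Cell (3,3) has only two open neighbours ((2,3) and (3,2)), so the path must pass straight through it: one of those is the cell it's entered from and the other is where it exits.
Route from (3,1): up 1 to (2,1), right 1 to (2,2), up 1 to (1,2), right 1 to (1,3), down 2 to (3,3), left 1 to (3,2) — 7 moves in all.
Check: all 8 open cells covered.

(3,1), (2,1), (2,2), (1,2), (1,3), (2,3), (3,3), (3,2)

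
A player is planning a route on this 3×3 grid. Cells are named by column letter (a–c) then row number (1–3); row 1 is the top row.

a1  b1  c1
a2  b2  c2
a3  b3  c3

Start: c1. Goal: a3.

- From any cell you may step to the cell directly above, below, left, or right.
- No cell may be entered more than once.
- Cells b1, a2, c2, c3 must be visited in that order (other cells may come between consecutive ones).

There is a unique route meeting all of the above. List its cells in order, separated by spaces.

The waypoints must appear in the order b1, a2, c2, c3, with no cell reused.
Route from c1: left 2 to a1, down 1 to a2, right 2 to c2, down 1 to c3, left 2 to a3 — 8 moves in all.
Check: order respected (b1 at step 1, a2 at step 3, c2 at step 5, c3 at step 6).

c1 b1 a1 a2 b2 c2 c3 b3 a3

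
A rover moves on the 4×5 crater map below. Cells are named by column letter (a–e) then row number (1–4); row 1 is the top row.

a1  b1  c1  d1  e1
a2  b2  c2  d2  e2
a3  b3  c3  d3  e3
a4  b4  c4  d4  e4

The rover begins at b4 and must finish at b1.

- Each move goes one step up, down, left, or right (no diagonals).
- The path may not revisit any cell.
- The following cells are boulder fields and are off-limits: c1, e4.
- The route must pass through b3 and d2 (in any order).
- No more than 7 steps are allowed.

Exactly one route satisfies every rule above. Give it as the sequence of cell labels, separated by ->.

b4 -> b3 -> c3 -> d3 -> d2 -> c2 -> b2 -> b1

The 7-move cap with required stops at b3, d2 leaves no slack for detours.
Route from b4: up 1 to b3, right 2 to d3, up 1 to d2, left 2 to b2, up 1 to b1 — 7 moves in all.
Check: all required cells visited; 7 ≤ 7 moves.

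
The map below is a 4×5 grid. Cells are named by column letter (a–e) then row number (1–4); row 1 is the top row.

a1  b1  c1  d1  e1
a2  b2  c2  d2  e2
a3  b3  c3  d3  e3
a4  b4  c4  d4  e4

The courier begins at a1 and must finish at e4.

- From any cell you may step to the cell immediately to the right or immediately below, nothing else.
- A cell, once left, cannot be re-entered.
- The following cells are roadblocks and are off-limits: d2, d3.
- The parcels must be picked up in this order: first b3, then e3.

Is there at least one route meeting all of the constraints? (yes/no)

no

Every right/down route from b3 to e3 runs into a blocked cell, so that leg cannot be completed.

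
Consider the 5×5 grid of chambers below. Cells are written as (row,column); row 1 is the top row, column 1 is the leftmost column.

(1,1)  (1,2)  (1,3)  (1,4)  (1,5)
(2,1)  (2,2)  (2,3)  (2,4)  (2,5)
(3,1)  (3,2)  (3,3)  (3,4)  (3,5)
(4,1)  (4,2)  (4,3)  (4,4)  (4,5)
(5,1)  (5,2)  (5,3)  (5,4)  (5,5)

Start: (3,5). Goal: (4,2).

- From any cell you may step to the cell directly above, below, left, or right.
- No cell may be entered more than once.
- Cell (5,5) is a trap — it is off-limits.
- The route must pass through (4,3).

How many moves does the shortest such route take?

4

Any route passes through (4,3) somewhere between (3,5) and (4,2). Summing Manhattan distances along the two legs ((3,5) → (4,3) → (4,2)) gives a lower bound of 3 + 1 = 4 moves.
A route of 4 moves achieves this: (3,5) → (4,5) → (4,4) → (4,3) → (4,2).
Since 4 matches the lower bound, it is optimal.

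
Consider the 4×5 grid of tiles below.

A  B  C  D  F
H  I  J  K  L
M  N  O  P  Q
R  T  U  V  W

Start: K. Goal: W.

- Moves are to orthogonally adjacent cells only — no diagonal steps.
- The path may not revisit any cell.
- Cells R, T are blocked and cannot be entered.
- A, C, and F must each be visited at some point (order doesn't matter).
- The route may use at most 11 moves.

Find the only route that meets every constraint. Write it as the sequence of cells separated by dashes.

Any route must reach A, C, and F and still end at W within 11 moves, so the order of the required stops is forced.
Route from K: left 3 to H, up 1 to A, right 4 to F, down 3 to W — 11 moves in all.
Check: all required cells visited; 11 ≤ 11 moves.

K - J - I - H - A - B - C - D - F - L - Q - W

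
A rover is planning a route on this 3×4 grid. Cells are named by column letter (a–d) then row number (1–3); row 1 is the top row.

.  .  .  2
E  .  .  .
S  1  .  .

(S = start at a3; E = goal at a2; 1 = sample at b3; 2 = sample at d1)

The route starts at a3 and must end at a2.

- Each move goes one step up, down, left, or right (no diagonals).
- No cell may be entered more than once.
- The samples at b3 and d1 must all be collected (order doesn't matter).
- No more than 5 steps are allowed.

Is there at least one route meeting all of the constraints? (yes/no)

no

Even ignoring the no-revisit rule, getting from a3 to a2, taking the cheapest ordering a3 → b3 → d1 → a2 needs at least 1 + 4 + 4 = 9 moves (Manhattan distance per leg), which exceeds the 5-move limit.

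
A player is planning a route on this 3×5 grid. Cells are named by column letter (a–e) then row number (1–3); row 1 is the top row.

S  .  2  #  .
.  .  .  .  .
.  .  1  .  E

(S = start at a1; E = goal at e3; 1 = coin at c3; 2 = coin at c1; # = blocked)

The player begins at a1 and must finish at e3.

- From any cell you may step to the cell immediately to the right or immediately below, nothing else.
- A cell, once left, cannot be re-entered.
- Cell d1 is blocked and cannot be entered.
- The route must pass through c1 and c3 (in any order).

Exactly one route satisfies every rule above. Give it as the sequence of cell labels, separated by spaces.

Moves only go right or down, so the column and row indices never decrease.
Route from a1: 2× right (reaching c1), 2× down (reaching c3), 2× right (reaching e3) — 6 moves in all.
Check: all required cells visited.

a1 b1 c1 c2 c3 d3 e3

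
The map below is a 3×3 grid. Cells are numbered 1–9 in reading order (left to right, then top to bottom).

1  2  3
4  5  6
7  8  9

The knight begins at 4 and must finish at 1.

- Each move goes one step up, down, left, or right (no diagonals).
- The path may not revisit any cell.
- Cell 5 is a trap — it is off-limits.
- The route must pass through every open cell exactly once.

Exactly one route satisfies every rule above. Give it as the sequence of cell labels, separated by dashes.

4 - 7 - 8 - 9 - 6 - 3 - 2 - 1

Need to visit all 8 open cells exactly once, starting at 4 and ending at 1.
Route from 4: down to 7, 2× right (reaching 9), 2× up (reaching 3), 2× left (reaching 1) — 7 moves in all.
Check: all 8 open cells covered.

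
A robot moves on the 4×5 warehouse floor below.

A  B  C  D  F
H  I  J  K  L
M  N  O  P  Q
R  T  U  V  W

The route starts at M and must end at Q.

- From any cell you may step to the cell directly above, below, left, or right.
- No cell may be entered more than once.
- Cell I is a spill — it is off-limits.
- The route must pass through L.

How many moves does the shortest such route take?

6

Any route passes through L somewhere between M and Q. Summing Manhattan distances along the two legs (M → L → Q) gives a lower bound of 5 + 1 = 6 moves.
A route of 6 moves achieves this: M → N → O → J → K → L → Q.
Since 6 matches the lower bound, it is optimal.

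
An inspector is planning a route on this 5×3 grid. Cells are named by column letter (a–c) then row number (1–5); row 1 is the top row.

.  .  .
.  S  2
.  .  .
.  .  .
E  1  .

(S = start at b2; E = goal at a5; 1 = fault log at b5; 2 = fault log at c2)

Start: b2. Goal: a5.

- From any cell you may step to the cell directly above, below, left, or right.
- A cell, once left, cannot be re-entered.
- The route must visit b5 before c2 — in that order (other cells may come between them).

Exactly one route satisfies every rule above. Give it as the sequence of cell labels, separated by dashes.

The waypoints must appear in the order b5, c2, with no cell reused.
Route from b2: 3× down (reaching b5), right to c5, 4× up (reaching c1), 2× left (reaching a1), 4× down (reaching a5) — 14 moves in all.
Check: order respected (1 at step 3, 2 at step 7).

b2 - b3 - b4 - b5 - c5 - c4 - c3 - c2 - c1 - b1 - a1 - a2 - a3 - a4 - a5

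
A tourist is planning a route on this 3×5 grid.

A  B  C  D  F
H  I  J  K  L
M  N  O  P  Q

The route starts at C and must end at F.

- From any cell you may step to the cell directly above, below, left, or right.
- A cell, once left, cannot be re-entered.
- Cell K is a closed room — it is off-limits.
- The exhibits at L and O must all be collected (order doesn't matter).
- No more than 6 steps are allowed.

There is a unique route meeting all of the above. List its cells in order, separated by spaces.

C J O P Q L F

Any route must reach L and O and still end at F within 6 moves, so the order of the required stops is forced.
Route from C: down 2 to O, right 2 to Q, up 2 to F — 6 moves in all.
Check: all required cells visited; 6 ≤ 6 moves.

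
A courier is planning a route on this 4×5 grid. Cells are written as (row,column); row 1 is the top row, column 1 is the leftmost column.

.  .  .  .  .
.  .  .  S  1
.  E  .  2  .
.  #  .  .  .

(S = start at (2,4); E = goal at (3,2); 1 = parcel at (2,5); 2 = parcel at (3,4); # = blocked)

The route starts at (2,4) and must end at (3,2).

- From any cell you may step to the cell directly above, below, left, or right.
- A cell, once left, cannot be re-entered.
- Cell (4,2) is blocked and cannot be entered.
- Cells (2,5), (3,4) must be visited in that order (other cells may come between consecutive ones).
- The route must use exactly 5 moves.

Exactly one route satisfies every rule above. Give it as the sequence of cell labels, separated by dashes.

(2,4) - (2,5) - (3,5) - (3,4) - (3,3) - (3,2)

The waypoints must appear in the order (2,5), (3,4), with no cell reused.
Route from (2,4): right to (2,5), down to (3,5), 3× left (reaching (3,2)) — 5 moves in all.
Check: order respected (1 at step 1, 2 at step 3); 5 moves as required.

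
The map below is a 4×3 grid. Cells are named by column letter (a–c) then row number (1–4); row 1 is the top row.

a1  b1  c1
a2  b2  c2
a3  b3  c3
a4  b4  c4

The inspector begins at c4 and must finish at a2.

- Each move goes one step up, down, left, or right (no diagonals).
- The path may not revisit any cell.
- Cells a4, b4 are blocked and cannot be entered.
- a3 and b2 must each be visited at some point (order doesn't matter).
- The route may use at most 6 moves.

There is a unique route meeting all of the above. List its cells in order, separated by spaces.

The 6-move cap with required stops at a3, b2 leaves no slack for detours.
Route from c4: up 2 to c2, left 1 to b2, down 1 to b3, left 1 to a3, up 1 to a2 — 6 moves in all.
Check: all required cells visited; 6 ≤ 6 moves.

c4 c3 c2 b2 b3 a3 a2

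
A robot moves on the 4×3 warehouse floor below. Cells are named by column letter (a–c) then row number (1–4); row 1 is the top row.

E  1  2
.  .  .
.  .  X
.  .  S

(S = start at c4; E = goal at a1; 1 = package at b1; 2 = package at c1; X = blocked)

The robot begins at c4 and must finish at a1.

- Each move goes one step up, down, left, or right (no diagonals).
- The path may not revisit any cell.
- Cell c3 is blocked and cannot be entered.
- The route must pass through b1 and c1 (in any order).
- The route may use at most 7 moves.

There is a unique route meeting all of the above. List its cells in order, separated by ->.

c4 -> b4 -> b3 -> b2 -> c2 -> c1 -> b1 -> a1

The budget equals the shortest possible length, so every move has to be on a shortest route through the required cells.
Route from c4: left 1 to b4, up 2 to b2, right 1 to c2, up 1 to c1, left 2 to a1 — 7 moves in all.
Check: all required cells visited; 7 ≤ 7 moves.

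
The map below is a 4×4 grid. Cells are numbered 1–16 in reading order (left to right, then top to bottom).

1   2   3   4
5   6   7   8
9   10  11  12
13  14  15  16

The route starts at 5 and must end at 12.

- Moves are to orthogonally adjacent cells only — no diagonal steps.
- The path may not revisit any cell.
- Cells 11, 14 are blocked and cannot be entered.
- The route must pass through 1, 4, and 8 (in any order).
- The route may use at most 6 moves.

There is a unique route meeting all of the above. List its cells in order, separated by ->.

The budget equals the shortest possible length, so every move has to be on a shortest route through the required cells.
Route from 5: up 1 to 1, right 3 to 4, down 2 to 12 — 6 moves in all.
Check: all required cells visited; 6 ≤ 6 moves.

5 -> 1 -> 2 -> 3 -> 4 -> 8 -> 12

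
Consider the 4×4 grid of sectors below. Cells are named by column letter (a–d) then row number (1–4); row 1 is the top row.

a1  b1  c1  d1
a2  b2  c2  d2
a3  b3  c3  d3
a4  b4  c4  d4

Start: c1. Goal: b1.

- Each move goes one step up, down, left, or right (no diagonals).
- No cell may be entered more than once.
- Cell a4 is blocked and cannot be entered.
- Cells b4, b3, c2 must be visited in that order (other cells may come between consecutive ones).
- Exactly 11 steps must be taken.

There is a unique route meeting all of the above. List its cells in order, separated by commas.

The waypoints must appear in the order b4, b3, c2, with no cell reused.
Route from c1: right 1 to d1, down 3 to d4, left 2 to b4, up 1 to b3, right 1 to c3, up 1 to c2, left 1 to b2, up 1 to b1 — 11 moves in all.
Check: order respected (b4 at step 6, b3 at step 7, c2 at step 9); 11 moves as required.

c1, d1, d2, d3, d4, c4, b4, b3, c3, c2, b2, b1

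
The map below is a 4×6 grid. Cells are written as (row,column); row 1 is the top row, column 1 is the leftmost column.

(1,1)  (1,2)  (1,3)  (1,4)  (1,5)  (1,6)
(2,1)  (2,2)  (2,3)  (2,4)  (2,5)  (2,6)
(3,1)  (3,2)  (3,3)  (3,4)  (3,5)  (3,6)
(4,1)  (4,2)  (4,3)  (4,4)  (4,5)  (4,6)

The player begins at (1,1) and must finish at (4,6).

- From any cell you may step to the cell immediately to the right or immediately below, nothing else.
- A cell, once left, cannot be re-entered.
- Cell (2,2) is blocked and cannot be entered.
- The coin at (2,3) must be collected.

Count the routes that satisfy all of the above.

A right/down-only route from (1,1) to (4,6) makes exactly 3 down-moves and 5 right-moves in some order.
With no other constraints that would be C(8,3) = 56 routes.
Split at (2,3) and multiply the segment counts (each segment already excludes blocked cells): (1,1)→(2,3): 1; (2,3)→(4,6): 10; product = 10.
That gives 10 routes.

10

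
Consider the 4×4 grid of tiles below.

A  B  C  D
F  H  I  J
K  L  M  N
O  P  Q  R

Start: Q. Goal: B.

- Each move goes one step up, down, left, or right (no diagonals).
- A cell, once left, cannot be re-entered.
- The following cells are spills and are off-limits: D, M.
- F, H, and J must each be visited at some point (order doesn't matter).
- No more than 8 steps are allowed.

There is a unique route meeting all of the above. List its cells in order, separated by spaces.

Q R N J I H F A B

The 8-move cap with required stops at F, H, J leaves no slack for detours.
Route from Q: right 1 to R, up 2 to J, left 3 to F, up 1 to A, right 1 to B — 8 moves in all.
Check: all required cells visited; 8 ≤ 8 moves.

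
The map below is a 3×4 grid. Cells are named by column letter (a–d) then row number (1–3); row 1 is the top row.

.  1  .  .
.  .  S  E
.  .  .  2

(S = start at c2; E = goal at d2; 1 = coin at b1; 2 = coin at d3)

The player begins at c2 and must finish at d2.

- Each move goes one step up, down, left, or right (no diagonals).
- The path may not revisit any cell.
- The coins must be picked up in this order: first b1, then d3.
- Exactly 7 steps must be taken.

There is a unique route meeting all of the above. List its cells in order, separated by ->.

c2 -> c1 -> b1 -> b2 -> b3 -> c3 -> d3 -> d2

The waypoints must appear in the order b1, d3, with no cell reused.
Route from c2: up 1 to c1, left 1 to b1, down 2 to b3, right 2 to d3, up 1 to d2 — 7 moves in all.
Check: order respected (1 at step 2, 2 at step 6); 7 moves as required.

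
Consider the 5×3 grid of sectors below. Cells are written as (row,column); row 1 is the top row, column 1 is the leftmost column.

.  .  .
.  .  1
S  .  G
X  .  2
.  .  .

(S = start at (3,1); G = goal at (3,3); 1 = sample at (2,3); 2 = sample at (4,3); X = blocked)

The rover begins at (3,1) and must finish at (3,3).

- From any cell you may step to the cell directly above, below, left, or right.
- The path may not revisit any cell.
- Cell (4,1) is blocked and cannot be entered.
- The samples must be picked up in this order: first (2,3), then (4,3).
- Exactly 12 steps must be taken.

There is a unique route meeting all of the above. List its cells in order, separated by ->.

The waypoints must appear in the order (2,3), (4,3), with no cell reused.
Route from (3,1): 2× up (reaching (1,1)), 2× right (reaching (1,3)), down to (2,3), left to (2,2), 3× down (reaching (5,2)), right to (5,3), 2× up (reaching (3,3)) — 12 moves in all.
Check: order respected (1 at step 5, 2 at step 11); 12 moves as required.

(3,1) -> (2,1) -> (1,1) -> (1,2) -> (1,3) -> (2,3) -> (2,2) -> (3,2) -> (4,2) -> (5,2) -> (5,3) -> (4,3) -> (3,3)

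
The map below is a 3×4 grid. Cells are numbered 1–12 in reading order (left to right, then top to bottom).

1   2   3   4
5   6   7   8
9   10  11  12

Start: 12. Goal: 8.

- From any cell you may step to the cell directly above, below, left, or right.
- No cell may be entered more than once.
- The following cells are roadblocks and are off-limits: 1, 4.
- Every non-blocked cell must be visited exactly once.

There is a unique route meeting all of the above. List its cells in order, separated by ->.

Need to visit all 10 open cells exactly once, starting at 12 and ending at 8.
Route from 12: 3× left (reaching 9), up to 5, right to 6, up to 2, right to 3, down to 7, right to 8 — 9 moves in all.
Check: all 10 open cells covered.

12 -> 11 -> 10 -> 9 -> 5 -> 6 -> 2 -> 3 -> 7 -> 8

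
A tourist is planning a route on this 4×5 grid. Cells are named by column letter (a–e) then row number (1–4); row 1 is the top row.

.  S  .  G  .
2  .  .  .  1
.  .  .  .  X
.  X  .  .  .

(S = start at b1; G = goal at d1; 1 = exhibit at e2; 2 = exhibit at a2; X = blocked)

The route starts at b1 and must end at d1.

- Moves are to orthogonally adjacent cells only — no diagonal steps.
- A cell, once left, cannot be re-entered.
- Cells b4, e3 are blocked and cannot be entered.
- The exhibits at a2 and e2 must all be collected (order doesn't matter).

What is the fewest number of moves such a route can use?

8

Any route passes through a2 and e2 in some order between b1 and d1. Summing Manhattan distances along each leg and taking the cheapest ordering (b1 → a2 → e2 → d1) gives a lower bound of 2 + 4 + 2 = 8 moves.
A route of 8 moves achieves this: b1 → a1 → a2 → b2 → c2 → d2 → e2 → e1 → d1.
Since 8 matches the lower bound, it is optimal.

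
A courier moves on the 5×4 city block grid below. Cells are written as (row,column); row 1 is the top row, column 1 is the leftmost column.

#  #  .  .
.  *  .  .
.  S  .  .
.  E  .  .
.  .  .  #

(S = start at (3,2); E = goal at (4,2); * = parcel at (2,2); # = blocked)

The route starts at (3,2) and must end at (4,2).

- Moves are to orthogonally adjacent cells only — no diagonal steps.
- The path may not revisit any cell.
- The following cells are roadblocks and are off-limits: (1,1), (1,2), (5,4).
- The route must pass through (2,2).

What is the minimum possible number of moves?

Any route passes through (2,2) somewhere between (3,2) and (4,2). Summing Manhattan distances along the two legs ((3,2) → (2,2) → (4,2)) gives a lower bound of 1 + 2 = 3 moves.
The shortest route satisfying every rule uses 5 moves: (3,2) → (2,2) → (2,1) → (3,1) → (4,1) → (4,2).
The no-revisit rule (legs can't share cells) pushes the minimum above the 3-move bound; an exhaustive check rules out every length from 3 to 4, leaving 5 as the minimum.

5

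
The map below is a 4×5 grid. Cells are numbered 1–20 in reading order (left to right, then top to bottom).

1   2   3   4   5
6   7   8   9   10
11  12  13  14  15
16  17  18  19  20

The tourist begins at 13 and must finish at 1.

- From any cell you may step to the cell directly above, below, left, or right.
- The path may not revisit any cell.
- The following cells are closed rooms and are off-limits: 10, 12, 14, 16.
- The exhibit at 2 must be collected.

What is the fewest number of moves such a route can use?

4

Any route passes through 2 somewhere between 13 and 1. Summing Manhattan distances along the two legs (13 → 2 → 1) gives a lower bound of 3 + 1 = 4 moves.
A route of 4 moves achieves this: 13 → 8 → 3 → 2 → 1.
Since 4 matches the lower bound, it is optimal.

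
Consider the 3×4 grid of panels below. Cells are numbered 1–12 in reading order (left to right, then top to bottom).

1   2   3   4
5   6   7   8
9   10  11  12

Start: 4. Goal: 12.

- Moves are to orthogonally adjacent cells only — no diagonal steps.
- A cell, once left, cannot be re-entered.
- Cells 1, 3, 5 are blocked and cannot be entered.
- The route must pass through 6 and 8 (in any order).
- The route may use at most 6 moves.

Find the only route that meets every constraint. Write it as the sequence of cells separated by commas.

The budget equals the shortest possible length, so every move has to be on a shortest route through the required cells.
Route from 4: down to 8, 2× left (reaching 6), down to 10, 2× right (reaching 12) — 6 moves in all.
Check: all required cells visited; 6 ≤ 6 moves.

4, 8, 7, 6, 10, 11, 12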